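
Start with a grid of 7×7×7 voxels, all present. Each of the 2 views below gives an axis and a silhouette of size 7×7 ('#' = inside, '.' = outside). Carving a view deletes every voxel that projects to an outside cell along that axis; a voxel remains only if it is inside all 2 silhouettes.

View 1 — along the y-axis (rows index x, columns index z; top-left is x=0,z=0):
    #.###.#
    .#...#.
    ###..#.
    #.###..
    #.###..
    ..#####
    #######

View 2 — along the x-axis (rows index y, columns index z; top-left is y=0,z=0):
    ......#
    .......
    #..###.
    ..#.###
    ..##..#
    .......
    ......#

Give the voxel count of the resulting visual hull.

initial block: 7^3 = 343
step 1: project along y, AND mask (31/49) → |grid| = 217
step 2: project along x, AND mask (13/49) → |grid| = 57

|visual hull| = 57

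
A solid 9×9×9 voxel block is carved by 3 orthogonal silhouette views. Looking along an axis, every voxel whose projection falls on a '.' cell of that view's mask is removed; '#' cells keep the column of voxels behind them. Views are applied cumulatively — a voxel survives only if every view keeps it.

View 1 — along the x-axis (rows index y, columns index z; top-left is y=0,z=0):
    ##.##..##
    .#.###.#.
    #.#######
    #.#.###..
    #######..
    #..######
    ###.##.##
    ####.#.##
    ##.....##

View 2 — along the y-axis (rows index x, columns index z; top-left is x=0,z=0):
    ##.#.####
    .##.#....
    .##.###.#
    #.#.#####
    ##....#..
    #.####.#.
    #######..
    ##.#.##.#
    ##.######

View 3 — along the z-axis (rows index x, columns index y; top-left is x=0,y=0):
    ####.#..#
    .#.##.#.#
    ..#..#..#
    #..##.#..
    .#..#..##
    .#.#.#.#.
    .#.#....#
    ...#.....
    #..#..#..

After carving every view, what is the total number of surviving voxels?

|visual hull| = 126

before carving: 729 voxels (9×9×9)
  1. axis=0 (YZ plane), |mask|=56  ⇒  voxels=504
  2. axis=1 (XZ plane), |mask|=53  ⇒  voxels=330
  3. axis=2 (XY plane), |mask|=33  ⇒  voxels=126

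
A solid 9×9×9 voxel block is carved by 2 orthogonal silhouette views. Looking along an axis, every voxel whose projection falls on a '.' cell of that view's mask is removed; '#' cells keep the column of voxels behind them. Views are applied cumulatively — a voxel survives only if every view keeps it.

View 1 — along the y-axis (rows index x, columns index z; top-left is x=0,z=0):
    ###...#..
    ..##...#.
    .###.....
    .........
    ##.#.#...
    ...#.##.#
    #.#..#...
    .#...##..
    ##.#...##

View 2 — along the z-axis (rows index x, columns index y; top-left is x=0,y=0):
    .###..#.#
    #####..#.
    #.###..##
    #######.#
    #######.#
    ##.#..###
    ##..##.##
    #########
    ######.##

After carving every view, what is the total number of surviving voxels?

before carving: 729 voxels (9×9×9)
after view 1 [y-axis, 29 of 81 cells solid] → remaining = 261
after view 2 [z-axis, 62 of 81 cells solid] → remaining = 197

197 voxels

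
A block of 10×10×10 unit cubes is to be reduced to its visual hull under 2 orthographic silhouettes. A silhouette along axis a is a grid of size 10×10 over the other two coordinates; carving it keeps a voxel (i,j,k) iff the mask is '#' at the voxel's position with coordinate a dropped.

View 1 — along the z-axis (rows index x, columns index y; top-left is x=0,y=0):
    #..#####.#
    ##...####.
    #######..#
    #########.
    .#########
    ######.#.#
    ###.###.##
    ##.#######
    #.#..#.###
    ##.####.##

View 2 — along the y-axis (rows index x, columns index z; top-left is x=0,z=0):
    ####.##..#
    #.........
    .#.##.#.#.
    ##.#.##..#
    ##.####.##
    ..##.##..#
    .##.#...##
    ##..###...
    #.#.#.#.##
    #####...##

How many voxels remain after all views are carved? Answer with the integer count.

438 voxels

full grid |V| = 1000
carve view 1 (along z, XY-mask fill 78/100): 780 voxels remain
carve view 2 (along y, XZ-mask fill 55/100): 438 voxels remain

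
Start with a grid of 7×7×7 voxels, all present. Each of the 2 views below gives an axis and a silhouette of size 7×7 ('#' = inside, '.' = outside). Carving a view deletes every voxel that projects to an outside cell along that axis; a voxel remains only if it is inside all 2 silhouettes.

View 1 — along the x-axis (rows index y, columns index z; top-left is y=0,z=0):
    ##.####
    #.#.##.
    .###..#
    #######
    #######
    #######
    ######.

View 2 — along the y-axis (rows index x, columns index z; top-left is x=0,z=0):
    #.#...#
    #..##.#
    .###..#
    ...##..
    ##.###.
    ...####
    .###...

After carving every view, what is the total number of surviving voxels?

146 voxels

start: 7×7×7 = 343 voxels
step 1: project along x, AND mask (41/49) → |grid| = 287
step 2: project along y, AND mask (25/49) → |grid| = 146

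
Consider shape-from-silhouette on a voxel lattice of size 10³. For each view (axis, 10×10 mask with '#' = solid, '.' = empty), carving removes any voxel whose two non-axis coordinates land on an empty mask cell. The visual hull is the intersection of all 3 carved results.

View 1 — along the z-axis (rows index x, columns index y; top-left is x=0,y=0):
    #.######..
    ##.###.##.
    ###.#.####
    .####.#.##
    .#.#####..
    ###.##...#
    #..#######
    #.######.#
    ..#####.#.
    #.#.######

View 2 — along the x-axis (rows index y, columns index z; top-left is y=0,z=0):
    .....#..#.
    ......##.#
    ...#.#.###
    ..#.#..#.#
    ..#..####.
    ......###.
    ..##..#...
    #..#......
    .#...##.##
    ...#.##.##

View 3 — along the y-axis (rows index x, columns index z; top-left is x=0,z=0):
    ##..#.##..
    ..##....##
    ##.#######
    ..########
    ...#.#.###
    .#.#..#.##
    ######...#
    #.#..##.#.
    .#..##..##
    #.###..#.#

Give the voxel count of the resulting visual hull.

|visual hull| = 159

before carving: 1000 voxels (10×10×10)
carve view 1 (along z, XY-mask fill 71/100): 710 voxels remain
carve view 2 (along x, YZ-mask fill 37/100): 264 voxels remain
carve view 3 (along y, XZ-mask fill 59/100): 159 voxels remain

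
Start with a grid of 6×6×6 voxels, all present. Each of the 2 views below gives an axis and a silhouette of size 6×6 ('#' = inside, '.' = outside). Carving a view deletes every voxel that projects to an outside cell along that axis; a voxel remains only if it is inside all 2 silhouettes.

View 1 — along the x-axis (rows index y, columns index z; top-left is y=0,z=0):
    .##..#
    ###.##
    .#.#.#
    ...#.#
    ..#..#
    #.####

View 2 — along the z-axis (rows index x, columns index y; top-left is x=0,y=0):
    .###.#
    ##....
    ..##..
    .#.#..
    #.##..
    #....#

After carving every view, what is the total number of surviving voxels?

51 voxels

start: 6×6×6 = 216 voxels
after view 1 [x-axis, 20 of 36 cells solid] → remaining = 120
after view 2 [z-axis, 15 of 36 cells solid] → remaining = 51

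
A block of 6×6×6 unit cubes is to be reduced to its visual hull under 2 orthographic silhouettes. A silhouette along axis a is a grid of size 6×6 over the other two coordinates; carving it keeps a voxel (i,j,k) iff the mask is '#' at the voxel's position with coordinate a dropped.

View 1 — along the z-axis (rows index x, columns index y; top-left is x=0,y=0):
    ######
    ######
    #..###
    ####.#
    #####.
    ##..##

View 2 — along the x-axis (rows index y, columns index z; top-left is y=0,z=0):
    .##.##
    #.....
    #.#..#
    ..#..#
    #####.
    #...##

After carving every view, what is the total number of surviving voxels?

91 voxels

initial block: 6^3 = 216
step 1: project along z, AND mask (30/36) → |grid| = 180
step 2: project along x, AND mask (18/36) → |grid| = 91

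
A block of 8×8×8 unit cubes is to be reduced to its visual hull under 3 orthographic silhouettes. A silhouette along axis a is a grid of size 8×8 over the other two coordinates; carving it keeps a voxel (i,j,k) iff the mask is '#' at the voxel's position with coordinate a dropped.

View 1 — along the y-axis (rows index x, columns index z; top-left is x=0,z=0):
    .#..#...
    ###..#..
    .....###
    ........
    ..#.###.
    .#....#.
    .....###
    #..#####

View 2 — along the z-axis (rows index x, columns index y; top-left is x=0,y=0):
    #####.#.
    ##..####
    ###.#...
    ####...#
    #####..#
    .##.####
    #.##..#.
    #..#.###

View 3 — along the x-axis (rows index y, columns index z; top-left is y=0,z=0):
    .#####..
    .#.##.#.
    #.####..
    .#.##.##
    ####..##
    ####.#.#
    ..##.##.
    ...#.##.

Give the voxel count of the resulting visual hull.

|visual hull| = 71

initial block: 8^3 = 512
step 1: project along y, AND mask (24/64) → |grid| = 192
step 2: project along z, AND mask (42/64) → |grid| = 126
step 3: project along x, AND mask (38/64) → |grid| = 71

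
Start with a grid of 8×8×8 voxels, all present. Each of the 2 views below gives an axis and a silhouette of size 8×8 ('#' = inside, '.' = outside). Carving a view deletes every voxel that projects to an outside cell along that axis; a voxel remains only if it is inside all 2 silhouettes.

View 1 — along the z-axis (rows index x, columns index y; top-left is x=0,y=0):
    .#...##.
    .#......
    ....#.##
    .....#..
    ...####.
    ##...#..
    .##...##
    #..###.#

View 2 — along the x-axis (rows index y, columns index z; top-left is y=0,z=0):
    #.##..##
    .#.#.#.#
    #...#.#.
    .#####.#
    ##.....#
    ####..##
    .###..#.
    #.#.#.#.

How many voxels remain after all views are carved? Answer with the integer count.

initial block: 8^3 = 512
after view 1 [z-axis, 24 of 64 cells solid] → remaining = 192
after view 2 [x-axis, 35 of 64 cells solid] → remaining = 108

108 voxels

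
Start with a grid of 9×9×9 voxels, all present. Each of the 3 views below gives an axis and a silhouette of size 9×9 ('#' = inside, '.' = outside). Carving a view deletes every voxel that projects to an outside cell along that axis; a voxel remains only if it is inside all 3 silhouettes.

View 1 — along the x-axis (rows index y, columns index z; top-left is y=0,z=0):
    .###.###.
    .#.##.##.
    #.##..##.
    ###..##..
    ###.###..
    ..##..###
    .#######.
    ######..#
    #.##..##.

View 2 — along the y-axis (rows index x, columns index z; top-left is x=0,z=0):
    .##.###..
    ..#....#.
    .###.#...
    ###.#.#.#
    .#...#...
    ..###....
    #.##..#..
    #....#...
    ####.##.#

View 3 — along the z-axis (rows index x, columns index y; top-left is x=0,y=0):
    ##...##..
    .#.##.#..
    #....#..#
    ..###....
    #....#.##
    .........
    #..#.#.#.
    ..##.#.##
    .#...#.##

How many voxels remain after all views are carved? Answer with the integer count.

before carving: 729 voxels (9×9×9)
after view 1 [x-axis, 51 of 81 cells solid] → remaining = 459
after view 2 [y-axis, 35 of 81 cells solid] → remaining = 213
after view 3 [z-axis, 31 of 81 cells solid] → remaining = 78

78 voxels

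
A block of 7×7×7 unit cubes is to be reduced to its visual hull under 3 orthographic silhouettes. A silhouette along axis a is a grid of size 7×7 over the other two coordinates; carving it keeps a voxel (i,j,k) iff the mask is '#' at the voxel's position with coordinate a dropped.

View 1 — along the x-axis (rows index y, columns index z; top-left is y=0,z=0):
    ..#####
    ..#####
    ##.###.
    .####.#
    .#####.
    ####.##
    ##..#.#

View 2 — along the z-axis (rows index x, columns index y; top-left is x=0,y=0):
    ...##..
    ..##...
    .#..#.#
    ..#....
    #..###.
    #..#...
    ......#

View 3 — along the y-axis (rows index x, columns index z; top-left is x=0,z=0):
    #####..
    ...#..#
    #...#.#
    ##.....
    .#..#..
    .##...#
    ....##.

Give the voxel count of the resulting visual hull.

start: 7×7×7 = 343 voxels
[1] x-view keeps 35 columns → grid now 245
[2] z-view keeps 15 columns → grid now 74
[3] y-view keeps 19 columns → grid now 31

voxel count = 31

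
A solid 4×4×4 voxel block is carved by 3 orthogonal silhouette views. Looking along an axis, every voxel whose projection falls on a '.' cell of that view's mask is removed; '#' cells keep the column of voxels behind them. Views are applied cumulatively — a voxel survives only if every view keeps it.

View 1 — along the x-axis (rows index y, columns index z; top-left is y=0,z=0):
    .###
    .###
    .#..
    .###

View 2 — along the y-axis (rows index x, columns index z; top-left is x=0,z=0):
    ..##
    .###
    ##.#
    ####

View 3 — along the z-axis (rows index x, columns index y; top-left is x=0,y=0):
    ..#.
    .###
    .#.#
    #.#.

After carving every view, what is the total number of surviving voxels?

15 voxels

start: 4×4×4 = 64 voxels
step 1: project along x, AND mask (10/16) → |grid| = 40
step 2: project along y, AND mask (12/16) → |grid| = 33
step 3: project along z, AND mask (8/16) → |grid| = 15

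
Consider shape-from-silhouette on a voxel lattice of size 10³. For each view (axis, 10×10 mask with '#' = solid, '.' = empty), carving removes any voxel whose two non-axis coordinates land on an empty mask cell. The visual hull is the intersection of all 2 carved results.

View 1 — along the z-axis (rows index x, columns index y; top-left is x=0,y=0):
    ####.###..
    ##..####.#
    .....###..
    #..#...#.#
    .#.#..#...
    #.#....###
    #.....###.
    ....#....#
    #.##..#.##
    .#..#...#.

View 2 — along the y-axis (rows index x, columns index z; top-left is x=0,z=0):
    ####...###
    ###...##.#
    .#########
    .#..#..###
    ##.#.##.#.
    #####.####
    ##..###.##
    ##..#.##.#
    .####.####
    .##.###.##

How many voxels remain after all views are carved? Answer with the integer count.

voxel count = 310

start: 10×10×10 = 1000 voxels
  1. axis=2 (XY plane), |mask|=44  ⇒  voxels=440
  2. axis=1 (XZ plane), |mask|=70  ⇒  voxels=310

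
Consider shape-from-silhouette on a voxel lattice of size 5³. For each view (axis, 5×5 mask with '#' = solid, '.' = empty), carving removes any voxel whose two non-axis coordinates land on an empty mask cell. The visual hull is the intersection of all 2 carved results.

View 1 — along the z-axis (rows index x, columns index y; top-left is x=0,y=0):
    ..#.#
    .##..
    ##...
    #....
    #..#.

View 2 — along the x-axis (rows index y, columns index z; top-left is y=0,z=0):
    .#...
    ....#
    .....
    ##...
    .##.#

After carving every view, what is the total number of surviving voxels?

10 voxels

full grid |V| = 125
[1] z-view keeps 9 columns → grid now 45
[2] x-view keeps 7 columns → grid now 10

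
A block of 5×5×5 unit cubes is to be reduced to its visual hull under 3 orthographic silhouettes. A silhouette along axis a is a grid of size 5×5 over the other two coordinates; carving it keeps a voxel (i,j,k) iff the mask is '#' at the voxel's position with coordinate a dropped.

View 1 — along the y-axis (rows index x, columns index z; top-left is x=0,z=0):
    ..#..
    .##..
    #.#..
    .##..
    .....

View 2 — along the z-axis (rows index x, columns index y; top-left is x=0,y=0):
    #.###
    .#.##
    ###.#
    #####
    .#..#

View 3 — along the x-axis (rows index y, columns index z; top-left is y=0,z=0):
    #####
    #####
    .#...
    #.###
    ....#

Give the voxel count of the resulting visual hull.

start: 5×5×5 = 125 voxels
[1] y-view keeps 7 columns → grid now 35
[2] z-view keeps 18 columns → grid now 28
[3] x-view keeps 16 columns → grid now 15

remaining voxels: 15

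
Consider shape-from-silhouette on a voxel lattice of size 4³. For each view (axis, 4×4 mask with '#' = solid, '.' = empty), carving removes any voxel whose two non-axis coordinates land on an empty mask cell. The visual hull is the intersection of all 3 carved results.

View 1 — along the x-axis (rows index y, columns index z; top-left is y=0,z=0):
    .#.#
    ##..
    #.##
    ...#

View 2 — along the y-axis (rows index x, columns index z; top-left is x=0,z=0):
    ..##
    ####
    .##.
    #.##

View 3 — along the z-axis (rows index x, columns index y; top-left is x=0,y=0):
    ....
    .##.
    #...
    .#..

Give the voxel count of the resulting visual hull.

before carving: 64 voxels (4×4×4)
carve view 1 (along x, YZ-mask fill 8/16): 32 voxels remain
carve view 2 (along y, XZ-mask fill 11/16): 21 voxels remain
carve view 3 (along z, XY-mask fill 4/16): 7 voxels remain

|visual hull| = 7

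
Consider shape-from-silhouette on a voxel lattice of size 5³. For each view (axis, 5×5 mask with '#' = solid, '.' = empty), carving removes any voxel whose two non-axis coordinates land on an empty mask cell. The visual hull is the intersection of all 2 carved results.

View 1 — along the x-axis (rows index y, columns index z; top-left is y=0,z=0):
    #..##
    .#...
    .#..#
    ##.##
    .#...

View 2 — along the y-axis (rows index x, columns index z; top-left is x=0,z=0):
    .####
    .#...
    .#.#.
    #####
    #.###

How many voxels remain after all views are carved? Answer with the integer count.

|visual hull| = 37

before carving: 125 voxels (5×5×5)
step 1: project along x, AND mask (11/25) → |grid| = 55
step 2: project along y, AND mask (16/25) → |grid| = 37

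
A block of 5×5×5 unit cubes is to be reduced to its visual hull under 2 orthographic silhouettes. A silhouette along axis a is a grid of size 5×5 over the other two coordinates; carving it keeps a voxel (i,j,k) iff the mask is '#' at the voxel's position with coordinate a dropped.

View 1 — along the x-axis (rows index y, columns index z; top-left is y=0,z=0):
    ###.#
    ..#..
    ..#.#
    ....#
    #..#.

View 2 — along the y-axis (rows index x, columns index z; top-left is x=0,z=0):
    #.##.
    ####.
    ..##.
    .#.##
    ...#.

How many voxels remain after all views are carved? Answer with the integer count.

initial block: 5^3 = 125
[1] x-view keeps 10 columns → grid now 50
[2] y-view keeps 13 columns → grid now 23

23 voxels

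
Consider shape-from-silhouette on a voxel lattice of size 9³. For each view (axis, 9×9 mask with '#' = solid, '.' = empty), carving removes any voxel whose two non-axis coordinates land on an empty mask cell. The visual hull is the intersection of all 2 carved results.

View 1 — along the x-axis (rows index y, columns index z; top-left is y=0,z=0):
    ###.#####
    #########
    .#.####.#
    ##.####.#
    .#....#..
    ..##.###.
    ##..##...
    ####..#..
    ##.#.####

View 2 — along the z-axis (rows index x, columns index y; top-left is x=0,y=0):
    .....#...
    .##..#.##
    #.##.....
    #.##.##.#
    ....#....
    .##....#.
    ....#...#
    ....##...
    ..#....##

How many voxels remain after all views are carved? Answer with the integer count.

initial block: 9^3 = 729
  1. axis=0 (YZ plane), |mask|=53  ⇒  voxels=477
  2. axis=2 (XY plane), |mask|=26  ⇒  voxels=151

151 voxels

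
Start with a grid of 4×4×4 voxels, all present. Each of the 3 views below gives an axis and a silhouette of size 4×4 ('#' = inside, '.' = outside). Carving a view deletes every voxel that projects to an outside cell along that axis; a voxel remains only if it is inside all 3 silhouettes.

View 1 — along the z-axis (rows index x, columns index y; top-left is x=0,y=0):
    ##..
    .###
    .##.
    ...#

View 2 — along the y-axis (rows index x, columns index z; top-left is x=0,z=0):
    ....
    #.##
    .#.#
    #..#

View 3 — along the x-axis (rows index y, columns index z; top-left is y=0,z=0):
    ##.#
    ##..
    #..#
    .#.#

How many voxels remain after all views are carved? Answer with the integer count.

initial block: 4^3 = 64
  1. axis=2 (XY plane), |mask|=8  ⇒  voxels=32
  2. axis=1 (XZ plane), |mask|=7  ⇒  voxels=15
  3. axis=0 (YZ plane), |mask|=9  ⇒  voxels=7

7 voxels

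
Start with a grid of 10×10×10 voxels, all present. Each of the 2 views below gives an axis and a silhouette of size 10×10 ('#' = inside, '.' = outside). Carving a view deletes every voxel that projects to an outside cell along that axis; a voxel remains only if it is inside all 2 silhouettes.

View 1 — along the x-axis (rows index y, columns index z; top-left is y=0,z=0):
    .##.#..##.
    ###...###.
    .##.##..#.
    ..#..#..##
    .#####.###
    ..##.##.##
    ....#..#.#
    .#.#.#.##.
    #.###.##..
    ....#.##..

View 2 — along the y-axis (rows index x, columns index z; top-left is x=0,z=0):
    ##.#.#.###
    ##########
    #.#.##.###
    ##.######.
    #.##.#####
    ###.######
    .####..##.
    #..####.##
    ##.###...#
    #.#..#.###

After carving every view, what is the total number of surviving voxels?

start: 10×10×10 = 1000 voxels
step 1: project along x, AND mask (51/100) → |grid| = 510
step 2: project along y, AND mask (74/100) → |grid| = 376

voxel count = 376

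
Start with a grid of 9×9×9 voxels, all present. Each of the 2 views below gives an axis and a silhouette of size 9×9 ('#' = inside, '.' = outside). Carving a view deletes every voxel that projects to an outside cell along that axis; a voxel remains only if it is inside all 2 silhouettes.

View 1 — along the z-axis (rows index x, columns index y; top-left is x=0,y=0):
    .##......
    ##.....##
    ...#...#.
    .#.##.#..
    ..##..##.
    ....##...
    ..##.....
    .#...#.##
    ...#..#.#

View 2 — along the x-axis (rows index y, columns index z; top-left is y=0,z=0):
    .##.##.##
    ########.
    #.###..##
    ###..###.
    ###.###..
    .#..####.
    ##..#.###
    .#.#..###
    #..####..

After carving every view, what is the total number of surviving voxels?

remaining voxels: 161

full grid |V| = 729
after view 1 [z-axis, 27 of 81 cells solid] → remaining = 243
after view 2 [x-axis, 53 of 81 cells solid] → remaining = 161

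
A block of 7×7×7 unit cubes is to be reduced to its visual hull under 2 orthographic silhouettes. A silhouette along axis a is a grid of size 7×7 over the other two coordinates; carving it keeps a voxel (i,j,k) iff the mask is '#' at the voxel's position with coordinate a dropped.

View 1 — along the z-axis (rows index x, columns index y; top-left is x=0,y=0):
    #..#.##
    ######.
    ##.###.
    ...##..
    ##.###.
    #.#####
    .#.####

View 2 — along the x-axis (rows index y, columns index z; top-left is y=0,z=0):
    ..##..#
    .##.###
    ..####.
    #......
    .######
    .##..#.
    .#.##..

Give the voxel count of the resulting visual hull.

initial block: 7^3 = 343
V1 z: intersect with XY mask (33 set) -- 231 left
V2 x: intersect with YZ mask (25 set) -- 113 left

remaining voxels: 113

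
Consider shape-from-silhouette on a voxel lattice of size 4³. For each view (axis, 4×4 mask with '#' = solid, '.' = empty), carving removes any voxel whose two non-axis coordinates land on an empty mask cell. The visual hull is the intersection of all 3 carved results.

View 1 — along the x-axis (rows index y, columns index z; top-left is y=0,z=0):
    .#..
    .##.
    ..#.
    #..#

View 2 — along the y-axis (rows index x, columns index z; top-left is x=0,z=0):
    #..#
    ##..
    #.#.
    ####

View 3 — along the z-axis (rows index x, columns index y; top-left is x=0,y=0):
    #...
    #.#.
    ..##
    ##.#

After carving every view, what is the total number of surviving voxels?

8 voxels

before carving: 64 voxels (4×4×4)
carve view 1 (along x, YZ-mask fill 6/16): 24 voxels remain
carve view 2 (along y, XZ-mask fill 10/16): 14 voxels remain
carve view 3 (along z, XY-mask fill 8/16): 8 voxels remain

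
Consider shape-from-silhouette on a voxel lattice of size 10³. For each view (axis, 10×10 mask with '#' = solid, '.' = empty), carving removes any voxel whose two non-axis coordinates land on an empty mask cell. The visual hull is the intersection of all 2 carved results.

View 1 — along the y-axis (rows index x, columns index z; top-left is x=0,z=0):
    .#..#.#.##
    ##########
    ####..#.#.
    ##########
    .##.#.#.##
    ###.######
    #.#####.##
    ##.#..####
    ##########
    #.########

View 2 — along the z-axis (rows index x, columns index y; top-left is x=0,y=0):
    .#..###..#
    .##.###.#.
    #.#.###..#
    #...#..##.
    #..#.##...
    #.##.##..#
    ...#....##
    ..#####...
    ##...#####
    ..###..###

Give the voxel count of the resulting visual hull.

remaining voxels: 422

full grid |V| = 1000
step 1: project along y, AND mask (80/100) → |grid| = 800
step 2: project along z, AND mask (52/100) → |grid| = 422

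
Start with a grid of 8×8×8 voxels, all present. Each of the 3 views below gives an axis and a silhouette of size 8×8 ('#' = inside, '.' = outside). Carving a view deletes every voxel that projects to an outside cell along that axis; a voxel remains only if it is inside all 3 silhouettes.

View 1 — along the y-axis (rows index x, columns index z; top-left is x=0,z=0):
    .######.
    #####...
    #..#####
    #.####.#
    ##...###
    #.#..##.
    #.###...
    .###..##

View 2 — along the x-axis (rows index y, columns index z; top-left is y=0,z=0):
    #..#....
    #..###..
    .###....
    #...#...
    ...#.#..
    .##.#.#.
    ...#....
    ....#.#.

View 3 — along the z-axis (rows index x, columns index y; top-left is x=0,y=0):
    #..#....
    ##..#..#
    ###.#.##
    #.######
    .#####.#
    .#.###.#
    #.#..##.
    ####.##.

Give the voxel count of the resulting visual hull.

|visual hull| = 64

before carving: 512 voxels (8×8×8)
step 1: project along y, AND mask (41/64) → |grid| = 328
step 2: project along x, AND mask (20/64) → |grid| = 108
step 3: project along z, AND mask (40/64) → |grid| = 64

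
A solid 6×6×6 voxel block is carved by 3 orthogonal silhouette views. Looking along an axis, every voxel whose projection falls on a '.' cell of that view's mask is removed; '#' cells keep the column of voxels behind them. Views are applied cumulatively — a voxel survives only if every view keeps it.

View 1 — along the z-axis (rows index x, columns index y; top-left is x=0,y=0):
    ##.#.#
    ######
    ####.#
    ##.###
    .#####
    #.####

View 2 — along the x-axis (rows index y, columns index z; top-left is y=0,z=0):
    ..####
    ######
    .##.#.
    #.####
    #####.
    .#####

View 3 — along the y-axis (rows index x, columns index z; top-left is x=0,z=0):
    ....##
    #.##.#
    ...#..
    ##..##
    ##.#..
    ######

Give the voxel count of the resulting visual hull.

78 voxels

before carving: 216 voxels (6×6×6)
  1. axis=2 (XY plane), |mask|=30  ⇒  voxels=180
  2. axis=0 (YZ plane), |mask|=28  ⇒  voxels=142
  3. axis=1 (XZ plane), |mask|=20  ⇒  voxels=78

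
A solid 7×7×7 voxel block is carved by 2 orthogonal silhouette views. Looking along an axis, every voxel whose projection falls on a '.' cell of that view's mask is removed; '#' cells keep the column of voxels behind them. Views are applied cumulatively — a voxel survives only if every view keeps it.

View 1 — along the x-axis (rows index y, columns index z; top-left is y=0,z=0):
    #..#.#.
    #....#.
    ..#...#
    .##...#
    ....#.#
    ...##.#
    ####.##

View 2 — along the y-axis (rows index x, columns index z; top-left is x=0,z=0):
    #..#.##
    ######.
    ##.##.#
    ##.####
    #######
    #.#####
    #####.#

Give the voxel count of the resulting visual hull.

remaining voxels: 121

initial block: 7^3 = 343
  1. axis=0 (YZ plane), |mask|=21  ⇒  voxels=147
  2. axis=1 (XZ plane), |mask|=40  ⇒  voxels=121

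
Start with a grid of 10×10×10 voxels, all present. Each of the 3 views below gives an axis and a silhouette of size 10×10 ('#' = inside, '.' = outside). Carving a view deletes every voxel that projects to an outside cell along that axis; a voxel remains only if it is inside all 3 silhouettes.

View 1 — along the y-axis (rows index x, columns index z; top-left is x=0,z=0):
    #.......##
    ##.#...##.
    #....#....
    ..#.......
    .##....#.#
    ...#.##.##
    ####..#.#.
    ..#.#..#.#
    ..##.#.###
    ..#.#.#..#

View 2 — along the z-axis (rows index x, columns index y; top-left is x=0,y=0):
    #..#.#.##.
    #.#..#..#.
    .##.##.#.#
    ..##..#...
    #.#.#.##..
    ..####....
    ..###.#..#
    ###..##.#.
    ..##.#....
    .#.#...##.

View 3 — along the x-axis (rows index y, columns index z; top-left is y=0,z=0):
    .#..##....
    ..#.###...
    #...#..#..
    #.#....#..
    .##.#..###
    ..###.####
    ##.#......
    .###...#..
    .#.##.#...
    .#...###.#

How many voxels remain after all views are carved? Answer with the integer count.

|visual hull| = 67

before carving: 1000 voxels (10×10×10)
after view 1 [y-axis, 40 of 100 cells solid] → remaining = 400
after view 2 [z-axis, 45 of 100 cells solid] → remaining = 178
after view 3 [x-axis, 42 of 100 cells solid] → remaining = 67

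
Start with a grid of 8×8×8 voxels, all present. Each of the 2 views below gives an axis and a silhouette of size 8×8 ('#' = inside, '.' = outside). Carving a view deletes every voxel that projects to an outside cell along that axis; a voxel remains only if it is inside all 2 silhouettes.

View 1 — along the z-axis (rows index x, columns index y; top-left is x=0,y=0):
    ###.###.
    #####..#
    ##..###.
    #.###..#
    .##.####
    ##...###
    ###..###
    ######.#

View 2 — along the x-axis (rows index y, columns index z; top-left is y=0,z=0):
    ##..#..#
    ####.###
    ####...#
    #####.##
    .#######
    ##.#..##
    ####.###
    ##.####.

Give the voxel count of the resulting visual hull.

|visual hull| = 271

full grid |V| = 512
after view 1 [z-axis, 46 of 64 cells solid] → remaining = 368
after view 2 [x-axis, 48 of 64 cells solid] → remaining = 271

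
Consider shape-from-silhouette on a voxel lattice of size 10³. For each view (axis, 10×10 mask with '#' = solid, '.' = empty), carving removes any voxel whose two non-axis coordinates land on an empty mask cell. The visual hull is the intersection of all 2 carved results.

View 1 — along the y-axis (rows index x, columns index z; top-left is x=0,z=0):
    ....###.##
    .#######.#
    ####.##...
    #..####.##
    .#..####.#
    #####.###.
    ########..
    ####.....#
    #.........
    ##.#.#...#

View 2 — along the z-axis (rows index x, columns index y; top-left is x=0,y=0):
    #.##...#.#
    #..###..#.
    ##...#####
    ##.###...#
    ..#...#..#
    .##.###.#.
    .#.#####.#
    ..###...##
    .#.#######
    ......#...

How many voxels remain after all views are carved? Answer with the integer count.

309 voxels

initial block: 10^3 = 1000
step 1: project along y, AND mask (59/100) → |grid| = 590
step 2: project along z, AND mask (53/100) → |grid| = 309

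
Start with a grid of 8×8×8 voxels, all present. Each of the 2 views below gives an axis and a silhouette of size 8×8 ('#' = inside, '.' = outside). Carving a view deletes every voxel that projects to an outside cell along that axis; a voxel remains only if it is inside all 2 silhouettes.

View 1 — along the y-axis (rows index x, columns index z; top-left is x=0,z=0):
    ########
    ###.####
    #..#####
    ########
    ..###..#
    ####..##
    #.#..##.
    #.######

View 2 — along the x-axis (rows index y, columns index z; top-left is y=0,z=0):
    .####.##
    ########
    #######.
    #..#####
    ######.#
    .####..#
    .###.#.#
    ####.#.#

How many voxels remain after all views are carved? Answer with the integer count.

initial block: 8^3 = 512
V1 y: intersect with XZ mask (50 set) -- 400 left
V2 x: intersect with YZ mask (50 set) -- 309 left

remaining voxels: 309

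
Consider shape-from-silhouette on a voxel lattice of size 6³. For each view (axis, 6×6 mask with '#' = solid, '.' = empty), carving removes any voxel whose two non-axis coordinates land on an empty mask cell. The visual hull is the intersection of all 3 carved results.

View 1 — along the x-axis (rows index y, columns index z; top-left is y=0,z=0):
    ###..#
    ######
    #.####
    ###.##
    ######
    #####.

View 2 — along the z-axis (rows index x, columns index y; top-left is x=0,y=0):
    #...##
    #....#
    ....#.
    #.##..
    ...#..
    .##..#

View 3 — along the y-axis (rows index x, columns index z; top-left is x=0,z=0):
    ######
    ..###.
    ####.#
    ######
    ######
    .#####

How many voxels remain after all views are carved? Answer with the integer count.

56 voxels

before carving: 216 voxels (6×6×6)
after view 1 [x-axis, 31 of 36 cells solid] → remaining = 186
after view 2 [z-axis, 13 of 36 cells solid] → remaining = 65
after view 3 [y-axis, 31 of 36 cells solid] → remaining = 56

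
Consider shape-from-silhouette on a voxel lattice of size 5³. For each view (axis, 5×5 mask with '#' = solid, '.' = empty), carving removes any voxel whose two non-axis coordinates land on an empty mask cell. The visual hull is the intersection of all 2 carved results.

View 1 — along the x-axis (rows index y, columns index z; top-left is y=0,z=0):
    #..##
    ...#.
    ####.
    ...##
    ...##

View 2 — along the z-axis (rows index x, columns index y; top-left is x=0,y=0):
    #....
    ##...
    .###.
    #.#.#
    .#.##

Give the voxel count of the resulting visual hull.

full grid |V| = 125
  1. axis=0 (YZ plane), |mask|=12  ⇒  voxels=60
  2. axis=2 (XY plane), |mask|=12  ⇒  voxels=28

voxel count = 28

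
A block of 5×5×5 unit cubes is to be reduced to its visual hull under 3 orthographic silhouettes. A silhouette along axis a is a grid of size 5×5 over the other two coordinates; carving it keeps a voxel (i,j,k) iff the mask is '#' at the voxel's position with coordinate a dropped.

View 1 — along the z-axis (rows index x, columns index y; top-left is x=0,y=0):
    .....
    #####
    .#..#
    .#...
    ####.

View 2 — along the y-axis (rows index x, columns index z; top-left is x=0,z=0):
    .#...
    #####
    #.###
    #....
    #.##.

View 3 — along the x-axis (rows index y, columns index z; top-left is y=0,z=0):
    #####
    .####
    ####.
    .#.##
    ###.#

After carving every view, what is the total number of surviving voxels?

voxel count = 35

initial block: 5^3 = 125
V1 z: intersect with XY mask (12 set) -- 60 left
V2 y: intersect with XZ mask (14 set) -- 46 left
V3 x: intersect with YZ mask (20 set) -- 35 left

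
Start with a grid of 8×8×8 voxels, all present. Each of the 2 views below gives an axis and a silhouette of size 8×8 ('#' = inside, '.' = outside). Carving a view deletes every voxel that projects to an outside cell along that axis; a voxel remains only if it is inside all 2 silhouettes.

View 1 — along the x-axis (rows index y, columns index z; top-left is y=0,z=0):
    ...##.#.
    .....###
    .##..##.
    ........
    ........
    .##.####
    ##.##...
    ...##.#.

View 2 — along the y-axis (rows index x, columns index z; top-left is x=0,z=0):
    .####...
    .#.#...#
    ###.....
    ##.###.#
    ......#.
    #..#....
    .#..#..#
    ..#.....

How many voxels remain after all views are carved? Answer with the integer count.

remaining voxels: 62

before carving: 512 voxels (8×8×8)
  1. axis=0 (YZ plane), |mask|=23  ⇒  voxels=184
  2. axis=1 (XZ plane), |mask|=23  ⇒  voxels=62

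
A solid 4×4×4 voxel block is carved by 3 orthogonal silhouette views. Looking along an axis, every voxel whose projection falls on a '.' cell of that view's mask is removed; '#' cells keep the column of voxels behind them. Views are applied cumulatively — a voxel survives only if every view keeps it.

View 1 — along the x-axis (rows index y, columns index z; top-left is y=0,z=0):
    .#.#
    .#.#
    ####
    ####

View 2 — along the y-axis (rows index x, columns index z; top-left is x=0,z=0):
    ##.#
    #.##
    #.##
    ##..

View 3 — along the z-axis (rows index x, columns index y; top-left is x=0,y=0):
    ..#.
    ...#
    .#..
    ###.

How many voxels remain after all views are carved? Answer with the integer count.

|visual hull| = 11

start: 4×4×4 = 64 voxels
V1 x: intersect with YZ mask (12 set) -- 48 left
V2 y: intersect with XZ mask (11 set) -- 32 left
V3 z: intersect with XY mask (6 set) -- 11 left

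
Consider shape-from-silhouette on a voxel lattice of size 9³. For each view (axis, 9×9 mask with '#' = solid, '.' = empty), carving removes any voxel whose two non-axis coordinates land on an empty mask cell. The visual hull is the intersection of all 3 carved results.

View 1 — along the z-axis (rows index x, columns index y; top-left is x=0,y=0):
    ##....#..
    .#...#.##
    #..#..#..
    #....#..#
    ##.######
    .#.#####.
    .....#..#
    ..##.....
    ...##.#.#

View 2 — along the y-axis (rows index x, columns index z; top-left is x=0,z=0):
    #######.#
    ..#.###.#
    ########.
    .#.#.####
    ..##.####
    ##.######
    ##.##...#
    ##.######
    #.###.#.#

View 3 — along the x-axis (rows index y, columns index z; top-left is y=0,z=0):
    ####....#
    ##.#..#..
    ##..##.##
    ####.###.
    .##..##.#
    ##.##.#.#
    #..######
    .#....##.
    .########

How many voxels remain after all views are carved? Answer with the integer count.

remaining voxels: 153

before carving: 729 voxels (9×9×9)
after view 1 [z-axis, 35 of 81 cells solid] → remaining = 315
after view 2 [y-axis, 60 of 81 cells solid] → remaining = 232
after view 3 [x-axis, 51 of 81 cells solid] → remaining = 153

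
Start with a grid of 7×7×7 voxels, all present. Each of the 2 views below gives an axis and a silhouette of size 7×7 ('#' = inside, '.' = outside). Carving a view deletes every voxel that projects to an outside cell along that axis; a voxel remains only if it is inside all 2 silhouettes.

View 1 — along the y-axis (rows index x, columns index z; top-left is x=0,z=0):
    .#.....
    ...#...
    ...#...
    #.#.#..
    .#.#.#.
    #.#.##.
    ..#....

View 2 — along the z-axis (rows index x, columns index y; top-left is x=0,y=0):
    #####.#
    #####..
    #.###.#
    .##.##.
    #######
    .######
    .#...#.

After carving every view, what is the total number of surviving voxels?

voxel count = 75

before carving: 343 voxels (7×7×7)
step 1: project along y, AND mask (14/49) → |grid| = 98
step 2: project along z, AND mask (35/49) → |grid| = 75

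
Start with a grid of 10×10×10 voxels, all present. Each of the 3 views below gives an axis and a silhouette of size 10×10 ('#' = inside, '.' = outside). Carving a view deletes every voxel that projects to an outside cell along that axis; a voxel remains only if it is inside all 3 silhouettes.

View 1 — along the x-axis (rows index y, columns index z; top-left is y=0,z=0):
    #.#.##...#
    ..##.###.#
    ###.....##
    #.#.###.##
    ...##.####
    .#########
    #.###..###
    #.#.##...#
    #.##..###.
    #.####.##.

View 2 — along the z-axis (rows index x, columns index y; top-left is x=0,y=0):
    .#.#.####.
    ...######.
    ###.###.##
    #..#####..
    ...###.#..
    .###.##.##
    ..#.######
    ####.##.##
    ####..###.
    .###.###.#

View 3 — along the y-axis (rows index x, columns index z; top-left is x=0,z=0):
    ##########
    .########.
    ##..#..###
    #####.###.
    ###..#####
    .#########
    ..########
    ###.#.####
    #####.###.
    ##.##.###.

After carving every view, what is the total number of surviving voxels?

initial block: 10^3 = 1000
  1. axis=0 (YZ plane), |mask|=63  ⇒  voxels=630
  2. axis=2 (XY plane), |mask|=66  ⇒  voxels=428
  3. axis=1 (XZ plane), |mask|=80  ⇒  voxels=332

|visual hull| = 332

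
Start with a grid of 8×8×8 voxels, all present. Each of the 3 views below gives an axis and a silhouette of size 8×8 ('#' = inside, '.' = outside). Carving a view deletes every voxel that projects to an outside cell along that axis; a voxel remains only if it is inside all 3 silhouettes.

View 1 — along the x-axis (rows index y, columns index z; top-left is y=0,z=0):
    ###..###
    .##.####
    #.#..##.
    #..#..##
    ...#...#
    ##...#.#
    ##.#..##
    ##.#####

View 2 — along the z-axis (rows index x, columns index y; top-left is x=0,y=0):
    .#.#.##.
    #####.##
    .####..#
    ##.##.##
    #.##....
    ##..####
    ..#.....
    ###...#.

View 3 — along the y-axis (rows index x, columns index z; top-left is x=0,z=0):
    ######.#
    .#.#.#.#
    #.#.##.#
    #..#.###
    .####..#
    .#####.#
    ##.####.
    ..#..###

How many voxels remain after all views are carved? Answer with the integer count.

remaining voxels: 114

start: 8×8×8 = 512 voxels
[1] x-view keeps 38 columns → grid now 304
[2] z-view keeps 36 columns → grid now 175
[3] y-view keeps 42 columns → grid now 114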